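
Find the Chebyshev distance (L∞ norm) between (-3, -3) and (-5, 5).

max(|x_i - y_i|) = max(|-3 - (-5)|, |-3 - 5|) = max(2, 8) = 8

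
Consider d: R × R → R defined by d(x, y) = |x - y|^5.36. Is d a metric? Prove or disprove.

No. d(x,y) = |x-y|^5.36 fails the triangle inequality since p = 5.36 > 1. Counterexample: x = -3, y = 9, z = 21. d(x,z) = |-3 - 21|^5.36 = 24^5.36 ≈ 24999553.6998, but d(x,y) + d(y,z) = 12^5.36 + 12^5.36 ≈ 608711.4609 + 608711.4609 = 1217422.9218. Since 24999553.6998 > 1217422.9218, the triangle inequality is violated.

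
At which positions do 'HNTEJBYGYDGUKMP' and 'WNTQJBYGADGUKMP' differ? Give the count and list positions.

Differing positions: 1, 4, 9. Hamming distance = 3.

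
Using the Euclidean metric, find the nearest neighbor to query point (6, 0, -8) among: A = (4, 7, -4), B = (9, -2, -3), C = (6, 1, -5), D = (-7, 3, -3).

Distances: d(A) ≈ 8.3066, d(B) ≈ 6.1644, d(C) ≈ 3.1623, d(D) ≈ 14.2478. Nearest: C = (6, 1, -5) with distance 3.1623.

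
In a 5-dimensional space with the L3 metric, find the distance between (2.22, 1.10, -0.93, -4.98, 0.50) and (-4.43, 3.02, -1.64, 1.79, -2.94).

(Σ|x_i - y_i|^3)^(1/3) = (|2.22 - (-4.43)|^3 + |1.1 - 3.02|^3 + |-0.93 - (-1.64)|^3 + |-4.98 - 1.79|^3 + |0.5 - (-2.94)|^3)^(1/3)
= (6.65^3 + 1.92^3 + 0.71^3 + 6.77^3 + 3.44^3)^(1/3) ≈ (294.0796 + 7.0779 + 0.3579 + 310.2887 + 40.7076)^(1/3) = (652.5117)^(1/3) ≈ 8.6735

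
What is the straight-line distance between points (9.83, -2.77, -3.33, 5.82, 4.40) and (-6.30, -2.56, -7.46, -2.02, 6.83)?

√(Σ(x_i - y_i)²) = √((9.83 - (-6.3))² + (-2.77 - (-2.56))² + (-3.33 - (-7.46))² + (5.82 - (-2.02))² + (4.4 - 6.83)²)
= √(16.13² + (-0.21)² + 4.13² + 7.84² + (-2.43)²) = √(260.1769 + 0.0441 + 17.0569 + 61.4656 + 5.9049) = √344.6484 ≈ 18.5647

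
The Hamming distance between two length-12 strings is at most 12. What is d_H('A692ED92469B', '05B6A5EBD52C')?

Differing positions: 1, 2, 3, 4, 5, 6, 7, 8, 9, 10, 11, 12. Hamming distance = 12. The maximum possible Hamming distance for length-12 strings is 12, so d_H/12 = 12/12 = 1.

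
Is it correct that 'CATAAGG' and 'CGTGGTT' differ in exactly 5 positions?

Differing positions: 2, 4, 5, 6, 7. Hamming distance = 5, so the claim is true.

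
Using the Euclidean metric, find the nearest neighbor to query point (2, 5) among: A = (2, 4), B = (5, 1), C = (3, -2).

Distances: d(A) = 1, d(B) = 5, d(C) ≈ 7.0711. Nearest: A = (2, 4) with distance 1.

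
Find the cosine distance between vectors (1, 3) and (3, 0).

With u = (1, 3), v = (3, 0):
u·v = 1·3 + 3·0 = 3 + 0 = 3.
|u| = √(1² + 3²) = √10, |v| = √(3² + 0²) = √9, so |u||v| = √(10·9) = √90.
cos θ = (u·v)/(|u||v|) = 3/√90 ≈ 0.3162
Cosine distance = 1 - cos θ ≈ 1 - 0.3162 = 0.6838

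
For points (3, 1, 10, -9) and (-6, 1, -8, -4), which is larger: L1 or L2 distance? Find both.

L1 = |3 - (-6)| + |1 - 1| + |10 - (-8)| + |-9 - (-4)| = 9 + 0 + 18 + 5 = 32
L2 = √(9² + 0² + 18² + 5²) = √430 ≈ 20.7364
L1 ≥ L2 always (equality iff movement is along one axis); L1 > L2 here.
Ratio L1/L2 = 32/√430 ≈ 1.5432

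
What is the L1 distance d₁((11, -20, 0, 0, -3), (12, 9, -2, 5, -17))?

Σ|x_i - y_i| = |11 - 12| + |-20 - 9| + |0 - (-2)| + |0 - 5| + |-3 - (-17)| = 1 + 29 + 2 + 5 + 14 = 51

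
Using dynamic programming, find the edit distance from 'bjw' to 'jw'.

Let D[i][j] be the edit distance between the first i characters of 'bjw' and the first j characters of 'jw', with D[i][0] = i, D[0][j] = j, and D[i][j] = D[i-1][j-1] if the characters match, else 1 + min(D[i-1][j], D[i][j-1], D[i-1][j-1]). Filling the table (rows: prefixes of 'bjw', columns: prefixes of 'jw'):
     ε  j  w
  ε  0  1  2
  b  1  1  2
  j  2  1  2
  w  3  2  1
The bottom-right entry gives D[3][2] = 1, so no sequence of fewer than 1 edit works. Backtracking through the table gives one optimal edit sequence (1 edit):
  bjw → jw (del b @1)
Edit distance = 1.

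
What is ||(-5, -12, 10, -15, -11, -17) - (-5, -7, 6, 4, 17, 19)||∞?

max(|x_i - y_i|) = max(|-5 - (-5)|, |-12 - (-7)|, |10 - 6|, |-15 - 4|, |-11 - 17|, |-17 - 19|) = max(0, 5, 4, 19, 28, 36) = 36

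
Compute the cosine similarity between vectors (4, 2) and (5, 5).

With u = (4, 2), v = (5, 5):
u·v = 4·5 + 2·5 = 20 + 10 = 30.
|u| = √(4² + 2²) = √20, |v| = √(5² + 5²) = √50, so |u||v| = √(20·50) = √1000.
cos θ = (u·v)/(|u||v|) = 30/√1000 ≈ 0.9487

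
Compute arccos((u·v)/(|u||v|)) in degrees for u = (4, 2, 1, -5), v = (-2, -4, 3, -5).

With u = (4, 2, 1, -5), v = (-2, -4, 3, -5):
u·v = 4·(-2) + 2·(-4) + 1·3 + (-5)·(-5) = (-8) + (-8) + 3 + 25 = 12.
|u| = √(4² + 2² + 1² + (-5)²) = √46, |v| = √((-2)² + (-4)² + 3² + (-5)²) = √54, so |u||v| = √(46·54) = √2484.
cos θ = (u·v)/(|u||v|) = 12/√2484 ≈ 0.240772
θ = arccos(0.240772) ≈ 76.07°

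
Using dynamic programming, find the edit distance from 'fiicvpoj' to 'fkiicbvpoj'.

Let D[i][j] be the edit distance between the first i characters of 'fiicvpoj' and the first j characters of 'fkiicbvpoj', with D[i][0] = i, D[0][j] = j, and D[i][j] = D[i-1][j-1] if the characters match, else 1 + min(D[i-1][j], D[i][j-1], D[i-1][j-1]). Filling the table (rows: prefixes of 'fiicvpoj', columns: prefixes of 'fkiicbvpoj'):
     ε  f  k  i  i  c  b  v  p  o  j
  ε  0  1  2  3  4  5  6  7  8  9 10
  f  1  0  1  2  3  4  5  6  7  8  9
  i  2  1  1  1  2  3  4  5  6  7  8
  i  3  2  2  1  1  2  3  4  5  6  7
  c  4  3  3  2  2  1  2  3  4  5  6
  v  5  4  4  3  3  2  2  2  3  4  5
  p  6  5  5  4  4  3  3  3  2  3  4
  o  7  6  6  5  5  4  4  4  3  2  3
  j  8  7  7  6  6  5  5  5  4  3  2
The bottom-right entry gives D[8][10] = 2, so no sequence of fewer than 2 edits works. Backtracking through the table gives one optimal edit sequence (2 edits):
  fiicvpoj → fkiicvpoj (ins k @2)
  fkiicvpoj → fkiicbvpoj (ins b @6)
Edit distance = 2.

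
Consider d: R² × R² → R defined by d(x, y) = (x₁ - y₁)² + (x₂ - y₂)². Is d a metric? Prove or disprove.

No. The squared Euclidean distance fails the triangle inequality. Counterexample: x = (0, 0), y = (4, 5), z = (8, 10). d(x,z) = 8² + 10² = 164, but d(x,y) + d(y,z) = (4² + 5²) + (4² + 5²) = 41 + 41 = 82. Since 164 > 82, the triangle inequality is violated. (Note: √d, the ordinary Euclidean distance, IS a metric.)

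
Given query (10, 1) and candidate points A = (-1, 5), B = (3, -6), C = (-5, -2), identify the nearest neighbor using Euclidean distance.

Distances: d(A) ≈ 11.7047, d(B) ≈ 9.8995, d(C) ≈ 15.2971. Nearest: B = (3, -6) with distance 9.8995.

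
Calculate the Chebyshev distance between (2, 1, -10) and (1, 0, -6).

max(|x_i - y_i|) = max(|2 - 1|, |1 - 0|, |-10 - (-6)|) = max(1, 1, 4) = 4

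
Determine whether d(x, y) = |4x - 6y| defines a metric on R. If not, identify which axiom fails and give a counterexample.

No. d fails symmetry: d(2, 7) = |4·2 - 6·7| = |-34| = 34, but d(7, 2) = |4·7 - 6·2| = |16| = 16. Since 34 ≠ 16, d(x,y) ≠ d(y,x) in general.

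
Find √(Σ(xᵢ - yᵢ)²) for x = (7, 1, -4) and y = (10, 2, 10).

√(Σ(x_i - y_i)²) = √((7 - 10)² + (1 - 2)² + (-4 - 10)²)
= √((-3)² + (-1)² + (-14)²) = √(9 + 1 + 196) = √206 ≈ 14.3527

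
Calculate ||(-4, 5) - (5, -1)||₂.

√(Σ(x_i - y_i)²) = √((-4 - 5)² + (5 - (-1))²)
= √((-9)² + 6²) = √(81 + 36) = √117 ≈ 10.8167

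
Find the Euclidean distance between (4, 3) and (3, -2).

√(Σ(x_i - y_i)²) = √((4 - 3)² + (3 - (-2))²)
= √(1² + 5²) = √(1 + 25) = √26 ≈ 5.099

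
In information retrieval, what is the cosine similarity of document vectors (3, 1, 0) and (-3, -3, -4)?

With u = (3, 1, 0), v = (-3, -3, -4):
u·v = 3·(-3) + 1·(-3) + 0·(-4) = (-9) + (-3) + 0 = -12.
|u| = √(3² + 1² + 0²) = √10, |v| = √((-3)² + (-3)² + (-4)²) = √34, so |u||v| = √(10·34) = √340.
cos θ = (u·v)/(|u||v|) = -12/√340 ≈ -0.6508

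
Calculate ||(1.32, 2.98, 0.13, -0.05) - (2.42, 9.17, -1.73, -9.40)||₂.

√(Σ(x_i - y_i)²) = √((1.32 - 2.42)² + (2.98 - 9.17)² + (0.13 - (-1.73))² + (-0.05 - (-9.4))²)
= √((-1.1)² + (-6.19)² + 1.86² + 9.35²) = √(1.21 + 38.3161 + 3.4596 + 87.4225) = √130.4082 ≈ 11.4196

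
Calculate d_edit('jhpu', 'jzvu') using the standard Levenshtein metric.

Let D[i][j] be the edit distance between the first i characters of 'jhpu' and the first j characters of 'jzvu', with D[i][0] = i, D[0][j] = j, and D[i][j] = D[i-1][j-1] if the characters match, else 1 + min(D[i-1][j], D[i][j-1], D[i-1][j-1]). Filling the table (rows: prefixes of 'jhpu', columns: prefixes of 'jzvu'):
     ε  j  z  v  u
  ε  0  1  2  3  4
  j  1  0  1  2  3
  h  2  1  1  2  3
  p  3  2  2  2  3
  u  4  3  3  3  2
The bottom-right entry gives D[4][4] = 2, so no sequence of fewer than 2 edits works. Backtracking through the table gives one optimal edit sequence (2 edits):
  jhpu → jzpu (sub h→z @2)
  jzpu → jzvu (sub p→v @3)
Edit distance = 2.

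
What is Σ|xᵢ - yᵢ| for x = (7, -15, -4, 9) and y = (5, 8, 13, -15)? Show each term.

Σ|x_i - y_i| = |7 - 5| + |-15 - 8| + |-4 - 13| + |9 - (-15)| = 2 + 23 + 17 + 24 = 66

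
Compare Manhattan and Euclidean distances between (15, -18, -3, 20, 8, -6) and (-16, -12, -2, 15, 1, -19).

L1 = |15 - (-16)| + |-18 - (-12)| + |-3 - (-2)| + |20 - 15| + |8 - 1| + |-6 - (-19)| = 31 + 6 + 1 + 5 + 7 + 13 = 63
L2 = √(31² + 6² + 1² + 5² + 7² + 13²) = √1241 ≈ 35.2278
L1 ≥ L2 always (equality iff movement is along one axis); L1 > L2 here.
Ratio L1/L2 = 63/√1241 ≈ 1.7884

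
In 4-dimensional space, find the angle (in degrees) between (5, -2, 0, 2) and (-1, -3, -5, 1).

With u = (5, -2, 0, 2), v = (-1, -3, -5, 1):
u·v = 5·(-1) + (-2)·(-3) + 0·(-5) + 2·1 = (-5) + 6 + 0 + 2 = 3.
|u| = √(5² + (-2)² + 0² + 2²) = √33, |v| = √((-1)² + (-3)² + (-5)² + 1²) = √36, so |u||v| = √(33·36) = √1188.
cos θ = (u·v)/(|u||v|) = 3/√1188 ≈ 0.087039
θ = arccos(0.087039) ≈ 85.01°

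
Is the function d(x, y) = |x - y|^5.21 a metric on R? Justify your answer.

No. d(x,y) = |x-y|^5.21 fails the triangle inequality since p = 5.21 > 1. Counterexample: x = -5, y = 3, z = 10. d(x,z) = |-5 - 10|^5.21 = 15^5.21 ≈ 1341020.6321, but d(x,y) + d(y,z) = 8^5.21 + 7^5.21 ≈ 50710.6097 + 25290.6964 = 76001.3061. Since 1341020.6321 > 76001.3061, the triangle inequality is violated.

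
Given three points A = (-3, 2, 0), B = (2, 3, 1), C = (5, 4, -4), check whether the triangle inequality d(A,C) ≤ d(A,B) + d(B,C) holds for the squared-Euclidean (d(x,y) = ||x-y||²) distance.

d(A,B) = 5² + 1² + 1² = 27, d(B,C) = 3² + 1² + 5² = 35, d(A,C) = 8² + 2² + 4² = 84.
d(A,C) = 84 > 27 + 35 = 62. Triangle inequality is VIOLATED. (Squared-Euclidean is not a metric — this is a counterexample.)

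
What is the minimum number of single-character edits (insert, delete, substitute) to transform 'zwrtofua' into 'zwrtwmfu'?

Let D[i][j] be the edit distance between the first i characters of 'zwrtofua' and the first j characters of 'zwrtwmfu', with D[i][0] = i, D[0][j] = j, and D[i][j] = D[i-1][j-1] if the characters match, else 1 + min(D[i-1][j], D[i][j-1], D[i-1][j-1]). Filling the table (rows: prefixes of 'zwrtofua', columns: prefixes of 'zwrtwmfu'):
     ε  z  w  r  t  w  m  f  u
  ε  0  1  2  3  4  5  6  7  8
  z  1  0  1  2  3  4  5  6  7
  w  2  1  0  1  2  3  4  5  6
  r  3  2  1  0  1  2  3  4  5
  t  4  3  2  1  0  1  2  3  4
  o  5  4  3  2  1  1  2  3  4
  f  6  5  4  3  2  2  2  2  3
  u  7  6  5  4  3  3  3  3  2
  a  8  7  6  5  4  4  4  4  3
The bottom-right entry gives D[8][8] = 3, so no sequence of fewer than 3 edits works. Backtracking through the table gives one optimal edit sequence (3 edits):
  zwrtofua → zwrtwofua (ins w @5)
  zwrtwofua → zwrtwmfua (sub o→m @6)
  zwrtwmfua → zwrtwmfu (del a @9)
Edit distance = 3.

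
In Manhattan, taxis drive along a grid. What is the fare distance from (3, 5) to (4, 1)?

Σ|x_i - y_i| = |3 - 4| + |5 - 1| = 1 + 4 = 5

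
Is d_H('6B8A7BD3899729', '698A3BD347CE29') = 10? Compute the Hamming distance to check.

Differing positions: 2, 5, 9, 10, 11, 12. Hamming distance = 6, so the claim that d_H = 10 is false.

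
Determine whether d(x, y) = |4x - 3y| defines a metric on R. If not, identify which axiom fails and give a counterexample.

No. d fails symmetry: d(6, 9) = |4·6 - 3·9| = |-3| = 3, but d(9, 6) = |4·9 - 3·6| = |18| = 18. Since 3 ≠ 18, d(x,y) ≠ d(y,x) in general.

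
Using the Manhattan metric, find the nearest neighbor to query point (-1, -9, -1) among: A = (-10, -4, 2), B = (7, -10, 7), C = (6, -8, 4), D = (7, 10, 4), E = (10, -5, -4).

Distances: d(A) = 17, d(B) = 17, d(C) = 13, d(D) = 32, d(E) = 18. Nearest: C = (6, -8, 4) with distance 13.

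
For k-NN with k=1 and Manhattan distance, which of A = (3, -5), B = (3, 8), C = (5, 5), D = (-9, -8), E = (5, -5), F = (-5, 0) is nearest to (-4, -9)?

Distances: d(A) = 11, d(B) = 24, d(C) = 23, d(D) = 6, d(E) = 13, d(F) = 10. Nearest: D = (-9, -8) with distance 6.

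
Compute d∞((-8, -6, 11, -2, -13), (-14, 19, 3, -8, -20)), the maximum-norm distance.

max(|x_i - y_i|) = max(|-8 - (-14)|, |-6 - 19|, |11 - 3|, |-2 - (-8)|, |-13 - (-20)|) = max(6, 25, 8, 6, 7) = 25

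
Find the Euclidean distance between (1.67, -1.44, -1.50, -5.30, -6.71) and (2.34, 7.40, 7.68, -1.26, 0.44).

√(Σ(x_i - y_i)²) = √((1.67 - 2.34)² + (-1.44 - 7.4)² + (-1.5 - 7.68)² + (-5.3 - (-1.26))² + (-6.71 - 0.44)²)
= √((-0.67)² + (-8.84)² + (-9.18)² + (-4.04)² + (-7.15)²) = √(0.4489 + 78.1456 + 84.2724 + 16.3216 + 51.1225) = √230.311 ≈ 15.176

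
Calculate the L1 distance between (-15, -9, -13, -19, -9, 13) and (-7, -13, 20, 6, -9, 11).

Σ|x_i - y_i| = |-15 - (-7)| + |-9 - (-13)| + |-13 - 20| + |-19 - 6| + |-9 - (-9)| + |13 - 11| = 8 + 4 + 33 + 25 + 0 + 2 = 72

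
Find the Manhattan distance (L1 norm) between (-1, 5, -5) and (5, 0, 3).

Σ|x_i - y_i| = |-1 - 5| + |5 - 0| + |-5 - 3| = 6 + 5 + 8 = 19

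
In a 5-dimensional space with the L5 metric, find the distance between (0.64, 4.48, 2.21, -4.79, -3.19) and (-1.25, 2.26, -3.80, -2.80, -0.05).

(Σ|x_i - y_i|^5)^(1/5) = (|0.64 - (-1.25)|^5 + |4.48 - 2.26|^5 + |2.21 - (-3.8)|^5 + |-4.79 - (-2.8)|^5 + |-3.19 - (-0.05)|^5)^(1/5)
= (1.89^5 + 2.22^5 + 6.01^5 + 1.99^5 + 3.14^5)^(1/5) ≈ (24.1162 + 53.9219 + 7841.0164 + 31.208 + 305.2448)^(1/5) = (8255.5073)^(1/5) ≈ 6.0722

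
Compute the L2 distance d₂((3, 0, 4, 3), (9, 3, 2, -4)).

√(Σ(x_i - y_i)²) = √((3 - 9)² + (0 - 3)² + (4 - 2)² + (3 - (-4))²)
= √((-6)² + (-3)² + 2² + 7²) = √(36 + 9 + 4 + 49) = √98 ≈ 9.8995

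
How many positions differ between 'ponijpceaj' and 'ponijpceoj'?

Differing positions: 9. Hamming distance = 1.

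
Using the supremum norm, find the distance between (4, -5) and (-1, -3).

max(|x_i - y_i|) = max(|4 - (-1)|, |-5 - (-3)|) = max(5, 2) = 5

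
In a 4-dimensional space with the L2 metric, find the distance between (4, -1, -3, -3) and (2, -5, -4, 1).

(Σ|x_i - y_i|^2)^(1/2) = (|4 - 2|^2 + |-1 - (-5)|^2 + |-3 - (-4)|^2 + |-3 - 1|^2)^(1/2)
= (2^2 + 4^2 + 1^2 + 4^2)^(1/2) = (4 + 16 + 1 + 16)^(1/2) = (37)^(1/2) ≈ 6.0828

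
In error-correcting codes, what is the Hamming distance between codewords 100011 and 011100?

Differing positions: 1, 2, 3, 4, 5, 6. Hamming distance = 6.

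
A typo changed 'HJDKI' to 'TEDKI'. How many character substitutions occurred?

Differing positions: 1, 2. Hamming distance = 2.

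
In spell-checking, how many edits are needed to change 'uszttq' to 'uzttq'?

Let D[i][j] be the edit distance between the first i characters of 'uszttq' and the first j characters of 'uzttq', with D[i][0] = i, D[0][j] = j, and D[i][j] = D[i-1][j-1] if the characters match, else 1 + min(D[i-1][j], D[i][j-1], D[i-1][j-1]). Filling the table (rows: prefixes of 'uszttq', columns: prefixes of 'uzttq'):
     ε  u  z  t  t  q
  ε  0  1  2  3  4  5
  u  1  0  1  2  3  4
  s  2  1  1  2  3  4
  z  3  2  1  2  3  4
  t  4  3  2  1  2  3
  t  5  4  3  2  1  2
  q  6  5  4  3  2  1
The bottom-right entry gives D[6][5] = 1, so no sequence of fewer than 1 edit works. Backtracking through the table gives one optimal edit sequence (1 edit):
  uszttq → uzttq (del s @2)
Edit distance = 1.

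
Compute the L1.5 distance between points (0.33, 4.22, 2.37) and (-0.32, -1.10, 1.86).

(Σ|x_i - y_i|^1.5)^(1/1.5) = (|0.33 - (-0.32)|^1.5 + |4.22 - (-1.1)|^1.5 + |2.37 - 1.86|^1.5)^(1/1.5)
= (0.65^1.5 + 5.32^1.5 + 0.51^1.5)^(1/1.5) ≈ (0.524 + 12.2706 + 0.3642)^(1/1.5) = (13.1588)^(1/1.5) ≈ 5.5737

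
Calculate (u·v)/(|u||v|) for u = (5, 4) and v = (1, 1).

With u = (5, 4), v = (1, 1):
u·v = 5·1 + 4·1 = 5 + 4 = 9.
|u| = √(5² + 4²) = √41, |v| = √(1² + 1²) = √2, so |u||v| = √(41·2) = √82.
cos θ = (u·v)/(|u||v|) = 9/√82 ≈ 0.9939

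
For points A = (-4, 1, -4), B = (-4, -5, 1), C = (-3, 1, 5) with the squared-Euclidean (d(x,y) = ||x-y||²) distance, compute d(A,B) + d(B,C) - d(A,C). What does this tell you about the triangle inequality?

d(A,B) = 0² + 6² + 5² = 61, d(B,C) = 1² + 6² + 4² = 53, d(A,C) = 1² + 0² + 9² = 82.
d(A,B) + d(B,C) - d(A,C) = 61 + 53 - 82 = 114 - 82 = 32. This is ≥ 0, so the triangle inequality holds for these points.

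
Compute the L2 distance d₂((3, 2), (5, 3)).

√(Σ(x_i - y_i)²) = √((3 - 5)² + (2 - 3)²)
= √((-2)² + (-1)²) = √(4 + 1) = √5 ≈ 2.2361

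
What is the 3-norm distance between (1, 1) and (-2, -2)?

(Σ|x_i - y_i|^3)^(1/3) = (|1 - (-2)|^3 + |1 - (-2)|^3)^(1/3)
= (3^3 + 3^3)^(1/3) = (27 + 27)^(1/3) = (54)^(1/3) ≈ 3.7798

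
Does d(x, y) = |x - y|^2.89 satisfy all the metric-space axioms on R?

No. d(x,y) = |x-y|^2.89 fails the triangle inequality since p = 2.89 > 1. Counterexample: x = 5, y = 7, z = 11. d(x,z) = |5 - 11|^2.89 = 6^2.89 ≈ 177.3606, but d(x,y) + d(y,z) = 2^2.89 + 4^2.89 ≈ 7.4127 + 54.9482 = 62.3609. Since 177.3606 > 62.3609, the triangle inequality is violated.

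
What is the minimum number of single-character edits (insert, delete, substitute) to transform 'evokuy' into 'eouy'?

Let D[i][j] be the edit distance between the first i characters of 'evokuy' and the first j characters of 'eouy', with D[i][0] = i, D[0][j] = j, and D[i][j] = D[i-1][j-1] if the characters match, else 1 + min(D[i-1][j], D[i][j-1], D[i-1][j-1]). Filling the table (rows: prefixes of 'evokuy', columns: prefixes of 'eouy'):
     ε  e  o  u  y
  ε  0  1  2  3  4
  e  1  0  1  2  3
  v  2  1  1  2  3
  o  3  2  1  2  3
  k  4  3  2  2  3
  u  5  4  3  2  3
  y  6  5  4  3  2
The bottom-right entry gives D[6][4] = 2, so no sequence of fewer than 2 edits works. Backtracking through the table gives one optimal edit sequence (2 edits):
  evokuy → eokuy (del v @2)
  eokuy → eouy (del k @3)
Edit distance = 2.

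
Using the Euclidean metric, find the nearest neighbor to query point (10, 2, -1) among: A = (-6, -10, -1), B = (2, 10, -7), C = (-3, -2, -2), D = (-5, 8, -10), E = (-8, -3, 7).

Distances: d(A) = 20, d(B) ≈ 12.8062, d(C) ≈ 13.6382, d(D) ≈ 18.4932, d(E) ≈ 20.3224. Nearest: B = (2, 10, -7) with distance 12.8062.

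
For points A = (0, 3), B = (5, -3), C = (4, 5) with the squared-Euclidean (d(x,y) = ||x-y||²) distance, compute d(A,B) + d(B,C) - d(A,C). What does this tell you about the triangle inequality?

d(A,B) = 5² + 6² = 61, d(B,C) = 1² + 8² = 65, d(A,C) = 4² + 2² = 20.
d(A,B) + d(B,C) - d(A,C) = 61 + 65 - 20 = 126 - 20 = 106. This is ≥ 0, so the triangle inequality holds for these points.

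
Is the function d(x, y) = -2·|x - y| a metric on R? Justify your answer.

No. With c = -2 < 0, d fails non-negativity: d(8, 13) = -2·|8 - 13| = -2·5 = -10 < 0.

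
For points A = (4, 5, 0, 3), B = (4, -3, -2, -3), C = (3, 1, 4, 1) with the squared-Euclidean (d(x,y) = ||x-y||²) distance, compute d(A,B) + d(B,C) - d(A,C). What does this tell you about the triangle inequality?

d(A,B) = 0² + 8² + 2² + 6² = 104, d(B,C) = 1² + 4² + 6² + 4² = 69, d(A,C) = 1² + 4² + 4² + 2² = 37.
d(A,B) + d(B,C) - d(A,C) = 104 + 69 - 37 = 173 - 37 = 136. This is ≥ 0, so the triangle inequality holds for these points.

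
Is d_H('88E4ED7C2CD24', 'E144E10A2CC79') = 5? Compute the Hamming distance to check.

Differing positions: 1, 2, 3, 6, 7, 8, 11, 12, 13. Hamming distance = 9, so the claim that d_H = 5 is false.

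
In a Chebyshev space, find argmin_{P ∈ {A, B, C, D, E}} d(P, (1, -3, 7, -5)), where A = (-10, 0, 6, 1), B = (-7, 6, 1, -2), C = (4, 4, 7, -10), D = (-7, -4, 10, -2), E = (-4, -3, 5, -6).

Distances: d(A) = 11, d(B) = 9, d(C) = 7, d(D) = 8, d(E) = 5. Nearest: E = (-4, -3, 5, -6) with distance 5.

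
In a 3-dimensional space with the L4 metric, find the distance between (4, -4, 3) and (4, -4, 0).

(Σ|x_i - y_i|^4)^(1/4) = (|4 - 4|^4 + |-4 - (-4)|^4 + |3 - 0|^4)^(1/4)
= (0^4 + 0^4 + 3^4)^(1/4) = (0 + 0 + 81)^(1/4) = (81)^(1/4) = 3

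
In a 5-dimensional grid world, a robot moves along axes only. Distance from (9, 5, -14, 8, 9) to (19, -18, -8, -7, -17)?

Σ|x_i - y_i| = |9 - 19| + |5 - (-18)| + |-14 - (-8)| + |8 - (-7)| + |9 - (-17)| = 10 + 23 + 6 + 15 + 26 = 80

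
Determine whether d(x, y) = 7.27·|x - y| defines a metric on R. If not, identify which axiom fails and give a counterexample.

Yes. Since |x - y| is a metric on R and 7.27 > 0, the positive scalar multiple 7.27·|x - y| is also a metric: scaling by a positive constant preserves non-negativity, identity (d=0 ⟺ |x-y|=0 ⟺ x=y), symmetry, and the triangle inequality.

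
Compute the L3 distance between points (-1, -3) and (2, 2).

(Σ|x_i - y_i|^3)^(1/3) = (|-1 - 2|^3 + |-3 - 2|^3)^(1/3)
= (3^3 + 5^3)^(1/3) = (27 + 125)^(1/3) = (152)^(1/3) ≈ 5.3368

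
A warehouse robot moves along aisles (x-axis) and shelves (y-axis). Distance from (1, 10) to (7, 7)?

Σ|x_i - y_i| = |1 - 7| + |10 - 7| = 6 + 3 = 9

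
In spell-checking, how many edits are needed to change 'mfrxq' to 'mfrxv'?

Let D[i][j] be the edit distance between the first i characters of 'mfrxq' and the first j characters of 'mfrxv', with D[i][0] = i, D[0][j] = j, and D[i][j] = D[i-1][j-1] if the characters match, else 1 + min(D[i-1][j], D[i][j-1], D[i-1][j-1]). Filling the table (rows: prefixes of 'mfrxq', columns: prefixes of 'mfrxv'):
     ε  m  f  r  x  v
  ε  0  1  2  3  4  5
  m  1  0  1  2  3  4
  f  2  1  0  1  2  3
  r  3  2  1  0  1  2
  x  4  3  2  1  0  1
  q  5  4  3  2  1  1
The bottom-right entry gives D[5][5] = 1, so no sequence of fewer than 1 edit works. Backtracking through the table gives one optimal edit sequence (1 edit):
  mfrxq → mfrxv (sub q→v @5)
Edit distance = 1.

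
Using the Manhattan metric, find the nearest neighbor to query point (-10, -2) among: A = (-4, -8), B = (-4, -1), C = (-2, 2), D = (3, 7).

Distances: d(A) = 12, d(B) = 7, d(C) = 12, d(D) = 22. Nearest: B = (-4, -1) with distance 7.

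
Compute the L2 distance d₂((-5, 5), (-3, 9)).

√(Σ(x_i - y_i)²) = √((-5 - (-3))² + (5 - 9)²)
= √((-2)² + (-4)²) = √(4 + 16) = √20 ≈ 4.4721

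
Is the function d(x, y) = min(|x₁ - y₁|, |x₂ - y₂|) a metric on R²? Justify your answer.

No. d fails identity of indiscernibles: take x = (4, 0) and y = (4, 6). Then d(x,y) = min(|4 - 4|, |0 - 6|) = min(0, 6) = 0, yet x ≠ y.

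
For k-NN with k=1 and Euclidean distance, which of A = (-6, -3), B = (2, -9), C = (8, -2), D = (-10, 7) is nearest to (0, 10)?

Distances: d(A) ≈ 14.3178, d(B) ≈ 19.105, d(C) ≈ 14.4222, d(D) ≈ 10.4403. Nearest: D = (-10, 7) with distance 10.4403.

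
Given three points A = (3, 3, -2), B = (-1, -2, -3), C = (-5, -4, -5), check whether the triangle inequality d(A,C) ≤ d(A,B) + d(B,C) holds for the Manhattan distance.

d(A,B) = 4 + 5 + 1 = 10, d(B,C) = 4 + 2 + 2 = 8, d(A,C) = 8 + 7 + 3 = 18.
d(A,C) = 18 ≤ 10 + 8 = 18. Triangle inequality is satisfied.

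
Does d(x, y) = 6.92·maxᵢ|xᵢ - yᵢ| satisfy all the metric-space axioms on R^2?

Yes. The L∞ (Chebyshev) norm induces a metric on R^2, and multiplying a metric by a positive constant 6.92 > 0 preserves all four axioms: non-negativity (6.92·||x-y|| ≥ 0), identity (6.92·||x-y|| = 0 ⟺ ||x-y|| = 0 ⟺ x = y), symmetry (||x-y|| = ||y-x||), and the triangle inequality (6.92·||x-z|| ≤ 6.92·||x-y|| + 6.92·||y-z||). So d is a metric.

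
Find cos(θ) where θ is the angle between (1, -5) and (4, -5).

With u = (1, -5), v = (4, -5):
u·v = 1·4 + (-5)·(-5) = 4 + 25 = 29.
|u| = √(1² + (-5)²) = √26, |v| = √(4² + (-5)²) = √41, so |u||v| = √(26·41) = √1066.
cos θ = (u·v)/(|u||v|) = 29/√1066 ≈ 0.8882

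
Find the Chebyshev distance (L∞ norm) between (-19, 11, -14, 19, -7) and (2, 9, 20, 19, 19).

max(|x_i - y_i|) = max(|-19 - 2|, |11 - 9|, |-14 - 20|, |19 - 19|, |-7 - 19|) = max(21, 2, 34, 0, 26) = 34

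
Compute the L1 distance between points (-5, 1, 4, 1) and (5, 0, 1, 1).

Σ|x_i - y_i| = |-5 - 5| + |1 - 0| + |4 - 1| + |1 - 1| = 10 + 1 + 3 + 0 = 14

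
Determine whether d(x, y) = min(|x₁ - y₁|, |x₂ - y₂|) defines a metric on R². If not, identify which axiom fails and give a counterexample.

No. d fails identity of indiscernibles: take x = (-4, 0) and y = (-4, 9). Then d(x,y) = min(|-4 - (-4)|, |0 - 9|) = min(0, 9) = 0, yet x ≠ y.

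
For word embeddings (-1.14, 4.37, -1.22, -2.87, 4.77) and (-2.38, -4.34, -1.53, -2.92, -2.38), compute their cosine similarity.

With u = (-1.14, 4.37, -1.22, -2.87, 4.77), v = (-2.38, -4.34, -1.53, -2.92, -2.38):
u·v = (-1.14)·(-2.38) + 4.37·(-4.34) + (-1.22)·(-1.53) + (-2.87)·(-2.92) + 4.77·(-2.38) = 2.7132 + (-18.9658) + 1.8666 + 8.3804 + (-11.3526) = -17.3582.
|u| = √((-1.14)² + 4.37² + (-1.22)² + (-2.87)² + 4.77²) = √(1.2996 + 19.0969 + 1.4884 + 8.2369 + 22.7529) = √52.8747, |v| = √((-2.38)² + (-4.34)² + (-1.53)² + (-2.92)² + (-2.38)²) = √(5.6644 + 18.8356 + 2.3409 + 8.5264 + 5.6644) = √41.0317.
cos θ = (u·v)/(|u||v|) = -17.3582/(√52.8747·√41.0317) ≈ -0.3727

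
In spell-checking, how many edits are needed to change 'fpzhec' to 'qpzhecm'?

Let D[i][j] be the edit distance between the first i characters of 'fpzhec' and the first j characters of 'qpzhecm', with D[i][0] = i, D[0][j] = j, and D[i][j] = D[i-1][j-1] if the characters match, else 1 + min(D[i-1][j], D[i][j-1], D[i-1][j-1]). Filling the table (rows: prefixes of 'fpzhec', columns: prefixes of 'qpzhecm'):
     ε  q  p  z  h  e  c  m
  ε  0  1  2  3  4  5  6  7
  f  1  1  2  3  4  5  6  7
  p  2  2  1  2  3  4  5  6
  z  3  3  2  1  2  3  4  5
  h  4  4  3  2  1  2  3  4
  e  5  5  4  3  2  1  2  3
  c  6  6  5  4  3  2  1  2
The bottom-right entry gives D[6][7] = 2, so no sequence of fewer than 2 edits works. Backtracking through the table gives one optimal edit sequence (2 edits):
  fpzhec → qpzhec (sub f→q @1)
  qpzhec → qpzhecm (ins m @7)
Edit distance = 2.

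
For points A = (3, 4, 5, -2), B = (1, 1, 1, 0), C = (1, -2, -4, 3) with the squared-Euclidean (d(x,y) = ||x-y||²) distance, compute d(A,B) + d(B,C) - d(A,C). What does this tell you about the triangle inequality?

d(A,B) = 2² + 3² + 4² + 2² = 33, d(B,C) = 0² + 3² + 5² + 3² = 43, d(A,C) = 2² + 6² + 9² + 5² = 146.
d(A,B) + d(B,C) - d(A,C) = 33 + 43 - 146 = 76 - 146 = -70. This is < 0, so the triangle inequality FAILS for these points (squared-Euclidean is not a metric).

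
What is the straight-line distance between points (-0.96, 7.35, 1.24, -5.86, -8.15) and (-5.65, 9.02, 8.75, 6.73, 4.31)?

√(Σ(x_i - y_i)²) = √((-0.96 - (-5.65))² + (7.35 - 9.02)² + (1.24 - 8.75)² + (-5.86 - 6.73)² + (-8.15 - 4.31)²)
= √(4.69² + (-1.67)² + (-7.51)² + (-12.59)² + (-12.46)²) = √(21.9961 + 2.7889 + 56.4001 + 158.5081 + 155.2516) = √394.9448 ≈ 19.8732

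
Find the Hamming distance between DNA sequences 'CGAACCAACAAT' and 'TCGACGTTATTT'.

Differing positions: 1, 2, 3, 6, 7, 8, 9, 10, 11. Hamming distance = 9.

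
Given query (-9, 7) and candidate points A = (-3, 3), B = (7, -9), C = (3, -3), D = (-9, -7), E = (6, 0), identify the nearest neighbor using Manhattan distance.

Distances: d(A) = 10, d(B) = 32, d(C) = 22, d(D) = 14, d(E) = 22. Nearest: A = (-3, 3) with distance 10.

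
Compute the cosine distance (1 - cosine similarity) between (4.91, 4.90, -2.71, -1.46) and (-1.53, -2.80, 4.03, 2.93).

With u = (4.91, 4.90, -2.71, -1.46), v = (-1.53, -2.80, 4.03, 2.93):
u·v = 4.91·(-1.53) + 4.9·(-2.8) + (-2.71)·4.03 + (-1.46)·2.93 = (-7.5123) + (-13.72) + (-10.9213) + (-4.2778) = -36.4314.
|u| = √(4.91² + 4.9² + (-2.71)² + (-1.46)²) = √(24.1081 + 24.01 + 7.3441 + 2.1316) = √57.5938, |v| = √((-1.53)² + (-2.8)² + 4.03² + 2.93²) = √(2.3409 + 7.84 + 16.2409 + 8.5849) = √35.0067.
cos θ = (u·v)/(|u||v|) = -36.4314/(√57.5938·√35.0067) ≈ -0.8114
Cosine distance = 1 - cos θ ≈ 1 - (-0.8114) = 1.8114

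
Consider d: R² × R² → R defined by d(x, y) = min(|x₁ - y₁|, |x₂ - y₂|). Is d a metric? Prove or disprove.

No. d fails identity of indiscernibles: take x = (1, 0) and y = (1, 7). Then d(x,y) = min(|1 - 1|, |0 - 7|) = min(0, 7) = 0, yet x ≠ y.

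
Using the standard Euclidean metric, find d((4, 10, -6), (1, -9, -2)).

√(Σ(x_i - y_i)²) = √((4 - 1)² + (10 - (-9))² + (-6 - (-2))²)
= √(3² + 19² + (-4)²) = √(9 + 361 + 16) = √386 ≈ 19.6469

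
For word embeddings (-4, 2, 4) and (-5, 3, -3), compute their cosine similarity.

With u = (-4, 2, 4), v = (-5, 3, -3):
u·v = (-4)·(-5) + 2·3 + 4·(-3) = 20 + 6 + (-12) = 14.
|u| = √((-4)² + 2² + 4²) = √36, |v| = √((-5)² + 3² + (-3)²) = √43, so |u||v| = √(36·43) = √1548.
cos θ = (u·v)/(|u||v|) = 14/√1548 ≈ 0.3558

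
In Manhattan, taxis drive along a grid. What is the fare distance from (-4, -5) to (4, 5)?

Σ|x_i - y_i| = |-4 - 4| + |-5 - 5| = 8 + 10 = 18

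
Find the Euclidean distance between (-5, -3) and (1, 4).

√(Σ(x_i - y_i)²) = √((-5 - 1)² + (-3 - 4)²)
= √((-6)² + (-7)²) = √(36 + 49) = √85 ≈ 9.2195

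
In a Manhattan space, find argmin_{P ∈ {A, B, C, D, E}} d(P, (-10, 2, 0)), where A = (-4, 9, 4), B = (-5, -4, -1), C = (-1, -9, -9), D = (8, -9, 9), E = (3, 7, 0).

Distances: d(A) = 17, d(B) = 12, d(C) = 29, d(D) = 38, d(E) = 18. Nearest: B = (-5, -4, -1) with distance 12.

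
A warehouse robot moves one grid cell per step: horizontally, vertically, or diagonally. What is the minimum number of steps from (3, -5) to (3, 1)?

max(|x_i - y_i|) = max(|3 - 3|, |-5 - 1|) = max(0, 6) = 6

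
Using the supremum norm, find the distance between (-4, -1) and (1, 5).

max(|x_i - y_i|) = max(|-4 - 1|, |-1 - 5|) = max(5, 6) = 6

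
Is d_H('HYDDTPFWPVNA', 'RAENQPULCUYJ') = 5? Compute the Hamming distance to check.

Differing positions: 1, 2, 3, 4, 5, 7, 8, 9, 10, 11, 12. Hamming distance = 11, so the claim that d_H = 5 is false.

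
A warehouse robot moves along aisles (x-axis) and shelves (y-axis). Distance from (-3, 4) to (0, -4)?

Σ|x_i - y_i| = |-3 - 0| + |4 - (-4)| = 3 + 8 = 11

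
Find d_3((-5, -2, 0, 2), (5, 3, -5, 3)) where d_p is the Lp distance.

(Σ|x_i - y_i|^3)^(1/3) = (|-5 - 5|^3 + |-2 - 3|^3 + |0 - (-5)|^3 + |2 - 3|^3)^(1/3)
= (10^3 + 5^3 + 5^3 + 1^3)^(1/3) = (1000 + 125 + 125 + 1)^(1/3) = (1251)^(1/3) ≈ 10.775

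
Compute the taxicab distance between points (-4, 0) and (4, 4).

Σ|x_i - y_i| = |-4 - 4| + |0 - 4| = 8 + 4 = 12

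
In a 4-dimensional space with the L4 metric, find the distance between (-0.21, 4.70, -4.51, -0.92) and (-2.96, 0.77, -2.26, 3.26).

(Σ|x_i - y_i|^4)^(1/4) = (|-0.21 - (-2.96)|^4 + |4.7 - 0.77|^4 + |-4.51 - (-2.26)|^4 + |-0.92 - 3.26|^4)^(1/4)
= (2.75^4 + 3.93^4 + 2.25^4 + 4.18^4)^(1/4) ≈ (57.1914 + 238.5449 + 25.6289 + 305.2848)^(1/4) = (626.65)^(1/4) ≈ 5.0033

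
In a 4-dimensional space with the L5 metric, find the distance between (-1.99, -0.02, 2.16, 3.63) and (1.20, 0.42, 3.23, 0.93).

(Σ|x_i - y_i|^5)^(1/5) = (|-1.99 - 1.2|^5 + |-0.02 - 0.42|^5 + |2.16 - 3.23|^5 + |3.63 - 0.93|^5)^(1/5)
= (3.19^5 + 0.44^5 + 1.07^5 + 2.7^5)^(1/5) ≈ (330.3341 + 0.0165 + 1.4026 + 143.4891)^(1/5) = (475.2423)^(1/5) ≈ 3.4307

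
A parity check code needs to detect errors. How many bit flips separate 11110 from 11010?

Differing positions: 3. Hamming distance = 1.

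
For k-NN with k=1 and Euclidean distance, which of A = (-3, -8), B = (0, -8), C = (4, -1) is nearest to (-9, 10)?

Distances: d(A) ≈ 18.9737, d(B) ≈ 20.1246, d(C) ≈ 17.0294. Nearest: C = (4, -1) with distance 17.0294.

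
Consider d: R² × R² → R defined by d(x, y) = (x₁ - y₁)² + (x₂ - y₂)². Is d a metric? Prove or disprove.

No. The squared Euclidean distance fails the triangle inequality. Counterexample: x = (0, 0), y = (4, 5), z = (8, 10). d(x,z) = 8² + 10² = 164, but d(x,y) + d(y,z) = (4² + 5²) + (4² + 5²) = 41 + 41 = 82. Since 164 > 82, the triangle inequality is violated. (Note: √d, the ordinary Euclidean distance, IS a metric.)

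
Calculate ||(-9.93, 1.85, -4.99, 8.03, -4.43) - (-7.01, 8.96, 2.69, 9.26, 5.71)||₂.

√(Σ(x_i - y_i)²) = √((-9.93 - (-7.01))² + (1.85 - 8.96)² + (-4.99 - 2.69)² + (8.03 - 9.26)² + (-4.43 - 5.71)²)
= √((-2.92)² + (-7.11)² + (-7.68)² + (-1.23)² + (-10.14)²) = √(8.5264 + 50.5521 + 58.9824 + 1.5129 + 102.8196) = √222.3934 ≈ 14.9129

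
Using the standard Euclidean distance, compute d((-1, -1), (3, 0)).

(Σ|x_i - y_i|^2)^(1/2) = (|-1 - 3|^2 + |-1 - 0|^2)^(1/2)
= (4^2 + 1^2)^(1/2) = (16 + 1)^(1/2) = (17)^(1/2) ≈ 4.1231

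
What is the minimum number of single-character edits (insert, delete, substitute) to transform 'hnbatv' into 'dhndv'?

Let D[i][j] be the edit distance between the first i characters of 'hnbatv' and the first j characters of 'dhndv', with D[i][0] = i, D[0][j] = j, and D[i][j] = D[i-1][j-1] if the characters match, else 1 + min(D[i-1][j], D[i][j-1], D[i-1][j-1]). Filling the table (rows: prefixes of 'hnbatv', columns: prefixes of 'dhndv'):
     ε  d  h  n  d  v
  ε  0  1  2  3  4  5
  h  1  1  1  2  3  4
  n  2  2  2  1  2  3
  b  3  3  3  2  2  3
  a  4  4  4  3  3  3
  t  5  5  5  4  4  4
  v  6  6  6  5  5  4
The bottom-right entry gives D[6][5] = 4, so no sequence of fewer than 4 edits works. Backtracking through the table gives one optimal edit sequence (4 edits):
  hnbatv → dhnbatv (ins d @1)
  dhnbatv → dhnatv (del b @4)
  dhnatv → dhntv (del a @4)
  dhntv → dhndv (sub t→d @4)
Edit distance = 4.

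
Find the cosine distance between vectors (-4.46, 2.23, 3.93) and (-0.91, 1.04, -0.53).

With u = (-4.46, 2.23, 3.93), v = (-0.91, 1.04, -0.53):
u·v = (-4.46)·(-0.91) + 2.23·1.04 + 3.93·(-0.53) = 4.0586 + 2.3192 + (-2.0829) = 4.2949.
|u| = √((-4.46)² + 2.23² + 3.93²) = √(19.8916 + 4.9729 + 15.4449) = √40.3094, |v| = √((-0.91)² + 1.04² + (-0.53)²) = √(0.8281 + 1.0816 + 0.2809) = √2.1906.
cos θ = (u·v)/(|u||v|) = 4.2949/(√40.3094·√2.1906) ≈ 0.4571
Cosine distance = 1 - cos θ ≈ 1 - 0.4571 = 0.5429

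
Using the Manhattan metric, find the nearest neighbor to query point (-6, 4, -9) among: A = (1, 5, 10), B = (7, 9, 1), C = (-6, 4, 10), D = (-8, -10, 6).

Distances: d(A) = 27, d(B) = 28, d(C) = 19, d(D) = 31. Nearest: C = (-6, 4, 10) with distance 19.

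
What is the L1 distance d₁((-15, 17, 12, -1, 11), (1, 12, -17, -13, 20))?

Σ|x_i - y_i| = |-15 - 1| + |17 - 12| + |12 - (-17)| + |-1 - (-13)| + |11 - 20| = 16 + 5 + 29 + 12 + 9 = 71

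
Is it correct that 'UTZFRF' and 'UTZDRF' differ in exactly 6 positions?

Differing positions: 4. Hamming distance = 1, so the claim that d_H = 6 is false.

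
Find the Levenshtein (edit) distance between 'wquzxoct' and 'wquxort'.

Let D[i][j] be the edit distance between the first i characters of 'wquzxoct' and the first j characters of 'wquxort', with D[i][0] = i, D[0][j] = j, and D[i][j] = D[i-1][j-1] if the characters match, else 1 + min(D[i-1][j], D[i][j-1], D[i-1][j-1]). Filling the table (rows: prefixes of 'wquzxoct', columns: prefixes of 'wquxort'):
     ε  w  q  u  x  o  r  t
  ε  0  1  2  3  4  5  6  7
  w  1  0  1  2  3  4  5  6
  q  2  1  0  1  2  3  4  5
  u  3  2  1  0  1  2  3  4
  z  4  3  2  1  1  2  3  4
  x  5  4  3  2  1  2  3  4
  o  6  5  4  3  2  1  2  3
  c  7  6  5  4  3  2  2  3
  t  8  7  6  5  4  3  3  2
The bottom-right entry gives D[8][7] = 2, so no sequence of fewer than 2 edits works. Backtracking through the table gives one optimal edit sequence (2 edits):
  wquzxoct → wquxoct (del z @4)
  wquxoct → wquxort (sub c→r @6)
Edit distance = 2.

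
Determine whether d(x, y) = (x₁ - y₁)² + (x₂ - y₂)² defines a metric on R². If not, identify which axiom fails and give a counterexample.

No. The squared Euclidean distance fails the triangle inequality. Counterexample: x = (0, 0), y = (5, 3), z = (10, 6). d(x,z) = 10² + 6² = 136, but d(x,y) + d(y,z) = (5² + 3²) + (5² + 3²) = 34 + 34 = 68. Since 136 > 68, the triangle inequality is violated. (Note: √d, the ordinary Euclidean distance, IS a metric.)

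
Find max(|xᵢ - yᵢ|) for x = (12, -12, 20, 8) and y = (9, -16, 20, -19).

max(|x_i - y_i|) = max(|12 - 9|, |-12 - (-16)|, |20 - 20|, |8 - (-19)|) = max(3, 4, 0, 27) = 27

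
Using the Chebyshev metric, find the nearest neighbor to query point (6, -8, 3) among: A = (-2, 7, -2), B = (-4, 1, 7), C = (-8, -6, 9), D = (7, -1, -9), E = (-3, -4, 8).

Distances: d(A) = 15, d(B) = 10, d(C) = 14, d(D) = 12, d(E) = 9. Nearest: E = (-3, -4, 8) with distance 9.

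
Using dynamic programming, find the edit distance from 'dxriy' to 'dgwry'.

Let D[i][j] be the edit distance between the first i characters of 'dxriy' and the first j characters of 'dgwry', with D[i][0] = i, D[0][j] = j, and D[i][j] = D[i-1][j-1] if the characters match, else 1 + min(D[i-1][j], D[i][j-1], D[i-1][j-1]). Filling the table (rows: prefixes of 'dxriy', columns: prefixes of 'dgwry'):
     ε  d  g  w  r  y
  ε  0  1  2  3  4  5
  d  1  0  1  2  3  4
  x  2  1  1  2  3  4
  r  3  2  2  2  2  3
  i  4  3  3  3  3  3
  y  5  4  4  4  4  3
The bottom-right entry gives D[5][5] = 3, so no sequence of fewer than 3 edits works. Backtracking through the table gives one optimal edit sequence (3 edits):
  dxriy → dgriy (sub x→g @2)
  dgriy → dgwiy (sub r→w @3)
  dgwiy → dgwry (sub i→r @4)
Edit distance = 3.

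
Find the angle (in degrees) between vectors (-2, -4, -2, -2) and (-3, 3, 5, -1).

With u = (-2, -4, -2, -2), v = (-3, 3, 5, -1):
u·v = (-2)·(-3) + (-4)·3 + (-2)·5 + (-2)·(-1) = 6 + (-12) + (-10) + 2 = -14.
|u| = √((-2)² + (-4)² + (-2)² + (-2)²) = √28, |v| = √((-3)² + 3² + 5² + (-1)²) = √44, so |u||v| = √(28·44) = √1232.
cos θ = (u·v)/(|u||v|) = -14/√1232 ≈ -0.398862
θ = arccos(-0.398862) ≈ 113.51°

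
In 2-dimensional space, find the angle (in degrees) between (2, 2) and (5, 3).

With u = (2, 2), v = (5, 3):
u·v = 2·5 + 2·3 = 10 + 6 = 16.
|u| = √(2² + 2²) = √8, |v| = √(5² + 3²) = √34, so |u||v| = √(8·34) = √272.
cos θ = (u·v)/(|u||v|) = 16/√272 ≈ 0.970143
θ = arccos(0.970143) ≈ 14.04°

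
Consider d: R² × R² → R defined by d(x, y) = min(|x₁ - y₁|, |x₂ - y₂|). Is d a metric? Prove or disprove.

No. d fails identity of indiscernibles: take x = (3, 0) and y = (3, 5). Then d(x,y) = min(|3 - 3|, |0 - 5|) = min(0, 5) = 0, yet x ≠ y.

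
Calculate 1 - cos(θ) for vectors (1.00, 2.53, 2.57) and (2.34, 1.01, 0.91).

With u = (1.00, 2.53, 2.57), v = (2.34, 1.01, 0.91):
u·v = 1·2.34 + 2.53·1.01 + 2.57·0.91 = 2.34 + 2.5553 + 2.3387 = 7.234.
|u| = √(1² + 2.53² + 2.57²) = √(1 + 6.4009 + 6.6049) = √14.0058, |v| = √(2.34² + 1.01² + 0.91²) = √(5.4756 + 1.0201 + 0.8281) = √7.3238.
cos θ = (u·v)/(|u||v|) = 7.234/(√14.0058·√7.3238) ≈ 0.7143
Cosine distance = 1 - cos θ ≈ 1 - 0.7143 = 0.2857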